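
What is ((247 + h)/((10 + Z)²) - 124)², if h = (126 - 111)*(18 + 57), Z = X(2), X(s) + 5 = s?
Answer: 9216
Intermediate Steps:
X(s) = -5 + s
Z = -3 (Z = -5 + 2 = -3)
h = 1125 (h = 15*75 = 1125)
((247 + h)/((10 + Z)²) - 124)² = ((247 + 1125)/((10 - 3)²) - 124)² = (1372/(7²) - 124)² = (1372/49 - 124)² = (1372*(1/49) - 124)² = (28 - 124)² = (-96)² = 9216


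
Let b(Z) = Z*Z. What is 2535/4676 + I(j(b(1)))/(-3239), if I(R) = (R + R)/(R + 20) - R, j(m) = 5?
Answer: 41161873/75727820 ≈ 0.54355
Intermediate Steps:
b(Z) = Z²
I(R) = -R + 2*R/(20 + R) (I(R) = (2*R)/(20 + R) - R = 2*R/(20 + R) - R = -R + 2*R/(20 + R))
2535/4676 + I(j(b(1)))/(-3239) = 2535/4676 - 1*5*(18 + 5)/(20 + 5)/(-3239) = 2535*(1/4676) - 1*5*23/25*(-1/3239) = 2535/4676 - 1*5*1/25*23*(-1/3239) = 2535/4676 - 23/5*(-1/3239) = 2535/4676 + 23/16195 = 41161873/75727820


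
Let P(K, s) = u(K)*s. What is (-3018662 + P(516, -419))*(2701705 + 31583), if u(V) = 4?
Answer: -8255453611344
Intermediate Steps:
P(K, s) = 4*s
(-3018662 + P(516, -419))*(2701705 + 31583) = (-3018662 + 4*(-419))*(2701705 + 31583) = (-3018662 - 1676)*2733288 = -3020338*2733288 = -8255453611344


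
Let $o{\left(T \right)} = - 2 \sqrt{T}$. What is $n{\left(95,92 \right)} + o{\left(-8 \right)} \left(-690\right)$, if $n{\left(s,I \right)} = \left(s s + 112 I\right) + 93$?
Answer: $19422 + 2760 i \sqrt{2} \approx 19422.0 + 3903.2 i$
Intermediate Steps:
$n{\left(s,I \right)} = 93 + s^{2} + 112 I$ ($n{\left(s,I \right)} = \left(s^{2} + 112 I\right) + 93 = 93 + s^{2} + 112 I$)
$n{\left(95,92 \right)} + o{\left(-8 \right)} \left(-690\right) = \left(93 + 95^{2} + 112 \cdot 92\right) + - 2 \sqrt{-8} \left(-690\right) = \left(93 + 9025 + 10304\right) + - 2 \cdot 2 i \sqrt{2} \left(-690\right) = 19422 + - 4 i \sqrt{2} \left(-690\right) = 19422 + 2760 i \sqrt{2}$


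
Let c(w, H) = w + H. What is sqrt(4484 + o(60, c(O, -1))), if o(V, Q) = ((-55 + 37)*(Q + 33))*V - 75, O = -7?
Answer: I*sqrt(22591) ≈ 150.3*I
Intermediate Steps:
c(w, H) = H + w
o(V, Q) = -75 + V*(-594 - 18*Q) (o(V, Q) = (-18*(33 + Q))*V - 75 = (-594 - 18*Q)*V - 75 = V*(-594 - 18*Q) - 75 = -75 + V*(-594 - 18*Q))
sqrt(4484 + o(60, c(O, -1))) = sqrt(4484 + (-75 - 594*60 - 18*(-1 - 7)*60)) = sqrt(4484 + (-75 - 35640 - 18*(-8)*60)) = sqrt(4484 + (-75 - 35640 + 8640)) = sqrt(4484 - 27075) = sqrt(-22591) = I*sqrt(22591)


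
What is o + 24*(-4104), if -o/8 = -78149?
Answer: 526696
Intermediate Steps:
o = 625192 (o = -8*(-78149) = 625192)
o + 24*(-4104) = 625192 + 24*(-4104) = 625192 - 98496 = 526696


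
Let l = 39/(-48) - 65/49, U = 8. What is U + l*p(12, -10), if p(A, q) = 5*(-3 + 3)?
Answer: 8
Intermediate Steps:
l = -1677/784 (l = 39*(-1/48) - 65*1/49 = -13/16 - 65/49 = -1677/784 ≈ -2.1390)
p(A, q) = 0 (p(A, q) = 5*0 = 0)
U + l*p(12, -10) = 8 - 1677/784*0 = 8 + 0 = 8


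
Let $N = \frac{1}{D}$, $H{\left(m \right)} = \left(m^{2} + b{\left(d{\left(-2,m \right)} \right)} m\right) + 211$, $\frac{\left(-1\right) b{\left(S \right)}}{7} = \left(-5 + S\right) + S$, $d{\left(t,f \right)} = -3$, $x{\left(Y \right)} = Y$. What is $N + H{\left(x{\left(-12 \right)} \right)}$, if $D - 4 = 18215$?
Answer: $- \frac{10366610}{18219} \approx -569.0$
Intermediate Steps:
$D = 18219$ ($D = 4 + 18215 = 18219$)
$b{\left(S \right)} = 35 - 14 S$ ($b{\left(S \right)} = - 7 \left(\left(-5 + S\right) + S\right) = - 7 \left(-5 + 2 S\right) = 35 - 14 S$)
$H{\left(m \right)} = 211 + m^{2} + 77 m$ ($H{\left(m \right)} = \left(m^{2} + \left(35 - -42\right) m\right) + 211 = \left(m^{2} + \left(35 + 42\right) m\right) + 211 = \left(m^{2} + 77 m\right) + 211 = 211 + m^{2} + 77 m$)
$N = \frac{1}{18219} \approx 5.4888 \cdot 10^{-5}$
$N + H{\left(x{\left(-12 \right)} \right)} = \frac{1}{18219} + \left(211 + \left(-12\right)^{2} + 77 \left(-12\right)\right) = \frac{1}{18219} + \left(211 + 144 - 924\right) = \frac{1}{18219} - 569 = - \frac{10366610}{18219}$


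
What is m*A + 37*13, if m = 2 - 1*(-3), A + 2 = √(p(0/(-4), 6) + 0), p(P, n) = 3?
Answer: 471 + 5*√3 ≈ 479.66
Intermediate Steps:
A = -2 + √3 (A = -2 + √(3 + 0) = -2 + √3 ≈ -0.26795)
m = 5 (m = 2 + 3 = 5)
m*A + 37*13 = 5*(-2 + √3) + 37*13 = (-10 + 5*√3) + 481 = 471 + 5*√3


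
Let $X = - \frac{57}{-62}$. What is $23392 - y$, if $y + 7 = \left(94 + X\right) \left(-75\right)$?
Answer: $\frac{1892113}{62} \approx 30518.0$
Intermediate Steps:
$X = \frac{57}{62}$ ($X = \left(-57\right) \left(- \frac{1}{62}\right) = \frac{57}{62} \approx 0.91935$)
$y = - \frac{441809}{62}$ ($y = -7 + \left(94 + \frac{57}{62}\right) \left(-75\right) = -7 + \frac{5885}{62} \left(-75\right) = -7 - \frac{441375}{62} = - \frac{441809}{62} \approx -7126.0$)
$23392 - y = 23392 - - \frac{441809}{62} = 23392 + \frac{441809}{62} = \frac{1892113}{62}$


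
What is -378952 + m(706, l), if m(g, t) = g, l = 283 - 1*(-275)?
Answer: -378246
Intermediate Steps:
l = 558 (l = 283 + 275 = 558)
-378952 + m(706, l) = -378952 + 706 = -378246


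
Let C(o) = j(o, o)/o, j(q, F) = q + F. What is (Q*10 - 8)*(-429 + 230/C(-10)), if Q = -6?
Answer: 21352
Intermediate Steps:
j(q, F) = F + q
C(o) = 2 (C(o) = (o + o)/o = (2*o)/o = 2)
(Q*10 - 8)*(-429 + 230/C(-10)) = (-6*10 - 8)*(-429 + 230/2) = (-60 - 8)*(-429 + 230*(½)) = -68*(-429 + 115) = -68*(-314) = 21352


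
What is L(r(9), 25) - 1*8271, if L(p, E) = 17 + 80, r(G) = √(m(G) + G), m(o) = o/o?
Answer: -8174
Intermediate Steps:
m(o) = 1
r(G) = √(1 + G)
L(p, E) = 97
L(r(9), 25) - 1*8271 = 97 - 1*8271 = 97 - 8271 = -8174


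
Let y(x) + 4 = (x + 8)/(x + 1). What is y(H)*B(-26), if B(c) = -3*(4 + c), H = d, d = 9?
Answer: -759/5 ≈ -151.80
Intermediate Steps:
H = 9
y(x) = -4 + (8 + x)/(1 + x) (y(x) = -4 + (x + 8)/(x + 1) = -4 + (8 + x)/(1 + x))
B(c) = -12 - 3*c
y(H)*B(-26) = ((4 - 3*9)/(1 + 9))*(-12 - 3*(-26)) = ((4 - 27)/10)*(-12 + 78) = ((⅒)*(-23))*66 = -23/10*66 = -759/5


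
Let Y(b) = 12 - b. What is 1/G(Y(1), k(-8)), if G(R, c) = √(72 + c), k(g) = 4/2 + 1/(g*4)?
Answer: 4*√526/789 ≈ 0.11627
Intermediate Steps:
k(g) = 2 + 1/(4*g) (k(g) = 4*(½) + (¼)/g = 2 + 1/(4*g))
1/G(Y(1), k(-8)) = 1/(√(72 + (2 + (¼)/(-8)))) = 1/(√(72 + (2 + (¼)*(-⅛)))) = 1/(√(72 + (2 - 1/32))) = 1/(√(72 + 63/32)) = 1/(√(2367/32)) = 1/(3*√526/8) = 4*√526/789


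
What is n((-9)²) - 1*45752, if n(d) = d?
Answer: -45671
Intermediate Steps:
n((-9)²) - 1*45752 = (-9)² - 1*45752 = 81 - 45752 = -45671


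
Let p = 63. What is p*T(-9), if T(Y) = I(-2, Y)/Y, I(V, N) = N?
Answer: 63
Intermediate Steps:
T(Y) = 1 (T(Y) = Y/Y = 1)
p*T(-9) = 63*1 = 63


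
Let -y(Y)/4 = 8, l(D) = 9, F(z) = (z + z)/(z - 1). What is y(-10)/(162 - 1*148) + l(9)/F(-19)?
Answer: 326/133 ≈ 2.4511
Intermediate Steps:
F(z) = 2*z/(-1 + z) (F(z) = (2*z)/(-1 + z) = 2*z/(-1 + z))
y(Y) = -32 (y(Y) = -4*8 = -32)
y(-10)/(162 - 1*148) + l(9)/F(-19) = -32/(162 - 1*148) + 9/((2*(-19)/(-1 - 19))) = -32/(162 - 148) + 9/((2*(-19)/(-20))) = -32/14 + 9/((2*(-19)*(-1/20))) = -32*1/14 + 9/(19/10) = -16/7 + 9*(10/19) = -16/7 + 90/19 = 326/133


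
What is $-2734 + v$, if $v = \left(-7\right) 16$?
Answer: $-2846$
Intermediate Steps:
$v = -112$
$-2734 + v = -2734 - 112 = -2846$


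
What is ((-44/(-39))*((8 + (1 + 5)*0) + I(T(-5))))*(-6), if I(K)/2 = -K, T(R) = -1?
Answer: -880/13 ≈ -67.692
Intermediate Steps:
I(K) = -2*K (I(K) = 2*(-K) = -2*K)
((-44/(-39))*((8 + (1 + 5)*0) + I(T(-5))))*(-6) = ((-44/(-39))*((8 + (1 + 5)*0) - 2*(-1)))*(-6) = ((-44*(-1/39))*((8 + 6*0) + 2))*(-6) = (44*((8 + 0) + 2)/39)*(-6) = (44*(8 + 2)/39)*(-6) = ((44/39)*10)*(-6) = (440/39)*(-6) = -880/13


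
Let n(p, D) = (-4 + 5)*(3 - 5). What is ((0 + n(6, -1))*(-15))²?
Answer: 900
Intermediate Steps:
n(p, D) = -2 (n(p, D) = 1*(-2) = -2)
((0 + n(6, -1))*(-15))² = ((0 - 2)*(-15))² = (-2*(-15))² = 30² = 900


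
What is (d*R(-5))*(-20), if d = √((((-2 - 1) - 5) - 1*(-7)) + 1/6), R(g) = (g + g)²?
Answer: -1000*I*√30/3 ≈ -1825.7*I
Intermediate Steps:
R(g) = 4*g² (R(g) = (2*g)² = 4*g²)
d = I*√30/6 (d = √(((-3 - 5) + 7) + 1*(⅙)) = √((-8 + 7) + ⅙) = √(-1 + ⅙) = √(-⅚) = I*√30/6 ≈ 0.91287*I)
(d*R(-5))*(-20) = ((I*√30/6)*(4*(-5)²))*(-20) = ((I*√30/6)*(4*25))*(-20) = ((I*√30/6)*100)*(-20) = (50*I*√30/3)*(-20) = -1000*I*√30/3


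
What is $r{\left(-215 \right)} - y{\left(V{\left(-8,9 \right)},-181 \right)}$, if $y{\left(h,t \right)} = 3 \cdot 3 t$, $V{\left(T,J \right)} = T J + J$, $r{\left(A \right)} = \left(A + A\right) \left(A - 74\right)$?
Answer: $125899$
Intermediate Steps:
$r{\left(A \right)} = 2 A \left(-74 + A\right)$
$V{\left(T,J \right)} = J + J T$ ($V{\left(T,J \right)} = J T + J = J + J T$)
$y{\left(h,t \right)} = 9 t$
$r{\left(-215 \right)} - y{\left(V{\left(-8,9 \right)},-181 \right)} = 2 \left(-215\right) \left(-74 - 215\right) - 9 \left(-181\right) = 2 \left(-215\right) \left(-289\right) - -1629 = 124270 + 1629 = 125899$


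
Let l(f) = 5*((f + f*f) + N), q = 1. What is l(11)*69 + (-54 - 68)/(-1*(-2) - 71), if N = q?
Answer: 3166187/69 ≈ 45887.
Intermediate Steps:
N = 1
l(f) = 5 + 5*f + 5*f² (l(f) = 5*((f + f*f) + 1) = 5*((f + f²) + 1) = 5*(1 + f + f²) = 5 + 5*f + 5*f²)
l(11)*69 + (-54 - 68)/(-1*(-2) - 71) = (5 + 5*11 + 5*11²)*69 + (-54 - 68)/(-1*(-2) - 71) = (5 + 55 + 5*121)*69 - 122/(2 - 71) = (5 + 55 + 605)*69 - 122/(-69) = 665*69 - 122*(-1/69) = 45885 + 122/69 = 3166187/69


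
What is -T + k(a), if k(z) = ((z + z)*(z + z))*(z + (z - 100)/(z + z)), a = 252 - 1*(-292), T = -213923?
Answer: 644653731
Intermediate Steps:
a = 544 (a = 252 + 292 = 544)
k(z) = 4*z**2*(z + (-100 + z)/(2*z)) (k(z) = ((2*z)*(2*z))*(z + (-100 + z)/((2*z))) = (4*z**2)*(z + (-100 + z)*(1/(2*z))) = (4*z**2)*(z + (-100 + z)/(2*z)) = 4*z**2*(z + (-100 + z)/(2*z)))
-T + k(a) = -1*(-213923) + 2*544*(-100 + 544 + 2*544**2) = 213923 + 2*544*(-100 + 544 + 2*295936) = 213923 + 2*544*(-100 + 544 + 591872) = 213923 + 2*544*592316 = 213923 + 644439808 = 644653731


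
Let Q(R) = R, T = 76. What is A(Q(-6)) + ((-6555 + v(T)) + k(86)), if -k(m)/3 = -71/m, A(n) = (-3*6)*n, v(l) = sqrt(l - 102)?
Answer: -554229/86 + I*sqrt(26) ≈ -6444.5 + 5.099*I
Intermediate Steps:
v(l) = sqrt(-102 + l)
A(n) = -18*n
k(m) = 213/m (k(m) = -(-213)/m = 213/m)
A(Q(-6)) + ((-6555 + v(T)) + k(86)) = -18*(-6) + ((-6555 + sqrt(-102 + 76)) + 213/86) = 108 + ((-6555 + sqrt(-26)) + 213*(1/86)) = 108 + ((-6555 + I*sqrt(26)) + 213/86) = 108 + (-563517/86 + I*sqrt(26)) = -554229/86 + I*sqrt(26)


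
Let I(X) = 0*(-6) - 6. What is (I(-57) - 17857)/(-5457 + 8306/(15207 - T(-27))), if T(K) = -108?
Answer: 273571845/83565649 ≈ 3.2737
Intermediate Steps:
I(X) = -6 (I(X) = 0 - 6 = -6)
(I(-57) - 17857)/(-5457 + 8306/(15207 - T(-27))) = (-6 - 17857)/(-5457 + 8306/(15207 - 1*(-108))) = -17863/(-5457 + 8306/(15207 + 108)) = -17863/(-5457 + 8306/15315) = -17863/(-83565649/15315) = -17863*(-15315/83565649) = 273571845/83565649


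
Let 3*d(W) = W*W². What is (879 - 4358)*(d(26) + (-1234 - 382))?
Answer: -44280712/3 ≈ -1.4760e+7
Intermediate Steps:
d(W) = W³/3 (d(W) = (W*W²)/3 = W³/3)
(879 - 4358)*(d(26) + (-1234 - 382)) = (879 - 4358)*((⅓)*26³ + (-1234 - 382)) = -3479*((⅓)*17576 - 1616) = -3479*(17576/3 - 1616) = -3479*12728/3 = -44280712/3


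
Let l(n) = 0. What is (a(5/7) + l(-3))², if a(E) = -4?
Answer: 16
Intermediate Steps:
(a(5/7) + l(-3))² = (-4 + 0)² = (-4)² = 16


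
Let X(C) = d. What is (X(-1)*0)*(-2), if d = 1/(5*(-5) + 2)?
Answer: 0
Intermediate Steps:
d = -1/23 (d = 1/(-25 + 2) = 1/(-23) = -1/23 ≈ -0.043478)
X(C) = -1/23
(X(-1)*0)*(-2) = -1/23*0*(-2) = 0*(-2) = 0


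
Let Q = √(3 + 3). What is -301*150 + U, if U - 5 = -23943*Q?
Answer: -45145 - 23943*√6 ≈ -1.0379e+5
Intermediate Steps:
Q = √6 ≈ 2.4495
U = 5 - 23943*√6 ≈ -58643.
-301*150 + U = -301*150 + (5 - 23943*√6) = -45150 + (5 - 23943*√6) = -45145 - 23943*√6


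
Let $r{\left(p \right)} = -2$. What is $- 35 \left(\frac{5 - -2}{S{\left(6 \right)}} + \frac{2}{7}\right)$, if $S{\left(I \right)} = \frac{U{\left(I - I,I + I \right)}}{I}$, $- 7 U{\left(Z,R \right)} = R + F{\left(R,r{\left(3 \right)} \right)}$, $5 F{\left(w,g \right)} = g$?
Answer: $\frac{25435}{29} \approx 877.07$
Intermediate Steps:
$F{\left(w,g \right)} = \frac{g}{5}$
$U{\left(Z,R \right)} = \frac{2}{35} - \frac{R}{7}$ ($U{\left(Z,R \right)} = - \frac{R + \frac{1}{5} \left(-2\right)}{7} = - \frac{R - \frac{2}{5}}{7} = - \frac{- \frac{2}{5} + R}{7} = \frac{2}{35} - \frac{R}{7}$)
$S{\left(I \right)} = \frac{\frac{2}{35} - \frac{2 I}{7}}{I}$ ($S{\left(I \right)} = \frac{\frac{2}{35} - \frac{I + I}{7}}{I} = \frac{\frac{2}{35} - \frac{2 I}{7}}{I}$)
$- 35 \left(\frac{5 - -2}{S{\left(6 \right)}} + \frac{2}{7}\right) = - 35 \left(\frac{5 - -2}{\frac{2}{35} \cdot \frac{1}{6} \left(1 - 30\right)} + \frac{2}{7}\right) = - 35 \left(\frac{5 + 2}{\frac{2}{35} \cdot \frac{1}{6} \left(1 - 30\right)} + 2 \cdot \frac{1}{7}\right) = - 35 \left(\frac{7}{\frac{2}{35} \cdot \frac{1}{6} \left(-29\right)} + \frac{2}{7}\right) = - 35 \left(\frac{7}{- \frac{29}{105}} + \frac{2}{7}\right) = - 35 \left(7 \left(- \frac{105}{29}\right) + \frac{2}{7}\right) = - 35 \left(- \frac{735}{29} + \frac{2}{7}\right) = \left(-35\right) \left(- \frac{5087}{203}\right) = \frac{25435}{29}$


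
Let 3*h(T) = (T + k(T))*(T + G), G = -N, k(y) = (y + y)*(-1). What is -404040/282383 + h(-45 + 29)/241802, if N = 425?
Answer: -49180922448/34140387083 ≈ -1.4405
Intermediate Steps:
k(y) = -2*y (k(y) = (2*y)*(-1) = -2*y)
G = -425 (G = -1*425 = -425)
h(T) = -T*(-425 + T)/3 (h(T) = ((T - 2*T)*(T - 425))/3 = ((-T)*(-425 + T))/3 = (-T*(-425 + T))/3 = -T*(-425 + T)/3)
-404040/282383 + h(-45 + 29)/241802 = -404040/282383 + ((-45 + 29)*(425 - (-45 + 29))/3)/241802 = -404040*1/282383 + ((⅓)*(-16)*(425 - 1*(-16)))*(1/241802) = -404040/282383 + ((⅓)*(-16)*(425 + 16))*(1/241802) = -404040/282383 + ((⅓)*(-16)*441)*(1/241802) = -404040/282383 - 2352*1/241802 = -404040/282383 - 1176/120901 = -49180922448/34140387083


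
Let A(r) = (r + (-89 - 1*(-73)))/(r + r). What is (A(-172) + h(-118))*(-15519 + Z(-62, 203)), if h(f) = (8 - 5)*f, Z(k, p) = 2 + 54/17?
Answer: 8016752795/1462 ≈ 5.4834e+6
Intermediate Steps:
Z(k, p) = 88/17 (Z(k, p) = 2 + 54*(1/17) = 2 + 54/17 = 88/17)
h(f) = 3*f
A(r) = (-16 + r)/(2*r) (A(r) = (r + (-89 + 73))/((2*r)) = (r - 16)*(1/(2*r)) = (-16 + r)*(1/(2*r)) = (-16 + r)/(2*r))
(A(-172) + h(-118))*(-15519 + Z(-62, 203)) = ((½)*(-16 - 172)/(-172) + 3*(-118))*(-15519 + 88/17) = ((½)*(-1/172)*(-188) - 354)*(-263735/17) = (47/86 - 354)*(-263735/17) = -30397/86*(-263735/17) = 8016752795/1462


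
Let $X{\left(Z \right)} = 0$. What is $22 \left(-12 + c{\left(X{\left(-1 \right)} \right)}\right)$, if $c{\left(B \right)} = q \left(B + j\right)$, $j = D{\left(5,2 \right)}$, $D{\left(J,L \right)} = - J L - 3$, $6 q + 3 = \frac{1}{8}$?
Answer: $- \frac{3047}{24} \approx -126.96$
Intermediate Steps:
$q = - \frac{23}{48}$ ($q = - \frac{1}{2} + \frac{1}{6 \cdot 8} = - \frac{1}{2} + \frac{1}{6} \cdot \frac{1}{8} = - \frac{1}{2} + \frac{1}{48} = - \frac{23}{48} \approx -0.47917$)
$D{\left(J,L \right)} = -3 - J L$ ($D{\left(J,L \right)} = - J L - 3 = -3 - J L$)
$j = -13$ ($j = -3 - 5 \cdot 2 = -3 - 10 = -13$)
$c{\left(B \right)} = \frac{299}{48} - \frac{23 B}{48}$ ($c{\left(B \right)} = - \frac{23 \left(B - 13\right)}{48} = - \frac{23 \left(-13 + B\right)}{48} = \frac{299}{48} - \frac{23 B}{48}$)
$22 \left(-12 + c{\left(X{\left(-1 \right)} \right)}\right) = 22 \left(-12 + \left(\frac{299}{48} - 0\right)\right) = 22 \left(-12 + \left(\frac{299}{48} + 0\right)\right) = 22 \left(-12 + \frac{299}{48}\right) = 22 \left(- \frac{277}{48}\right) = - \frac{3047}{24}$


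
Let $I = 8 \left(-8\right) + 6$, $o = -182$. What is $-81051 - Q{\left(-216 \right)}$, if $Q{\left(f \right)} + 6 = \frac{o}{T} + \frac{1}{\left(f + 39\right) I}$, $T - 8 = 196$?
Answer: $- \frac{7071989903}{87261} \approx -81044.0$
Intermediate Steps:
$T = 204$ ($T = 8 + 196 = 204$)
$I = -58$ ($I = -64 + 6 = -58$)
$Q{\left(f \right)} = - \frac{703}{102} - \frac{1}{58 \left(39 + f\right)}$ ($Q{\left(f \right)} = -6 + \left(- \frac{182}{204} + \frac{1}{\left(f + 39\right) \left(-58\right)}\right) = -6 + \left(\left(-182\right) \frac{1}{204} + \frac{1}{39 + f} \left(- \frac{1}{58}\right)\right) = -6 - \left(\frac{91}{102} + \frac{1}{58 \left(39 + f\right)}\right) = - \frac{703}{102} - \frac{1}{58 \left(39 + f\right)}$)
$-81051 - Q{\left(-216 \right)} = -81051 - \frac{-795144 - -4403592}{2958 \left(39 - 216\right)} = -81051 - \frac{-795144 + 4403592}{2958 \left(-177\right)} = -81051 - \frac{1}{2958} \left(- \frac{1}{177}\right) 3608448 = -81051 - - \frac{601408}{87261} = -81051 + \frac{601408}{87261} = - \frac{7071989903}{87261}$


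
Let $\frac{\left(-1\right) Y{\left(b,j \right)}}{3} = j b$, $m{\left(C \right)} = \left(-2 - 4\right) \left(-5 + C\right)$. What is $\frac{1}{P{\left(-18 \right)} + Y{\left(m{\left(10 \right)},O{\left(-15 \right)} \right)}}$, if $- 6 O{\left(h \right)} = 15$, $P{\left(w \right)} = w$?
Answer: $- \frac{1}{243} \approx -0.0041152$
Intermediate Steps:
$m{\left(C \right)} = 30 - 6 C$ ($m{\left(C \right)} = - 6 \left(-5 + C\right) = 30 - 6 C$)
$O{\left(h \right)} = - \frac{5}{2}$ ($O{\left(h \right)} = \left(- \frac{1}{6}\right) 15 = - \frac{5}{2}$)
$Y{\left(b,j \right)} = - 3 b j$ ($Y{\left(b,j \right)} = - 3 j b = - 3 b j$)
$\frac{1}{P{\left(-18 \right)} + Y{\left(m{\left(10 \right)},O{\left(-15 \right)} \right)}} = \frac{1}{-18 - 3 \left(30 - 60\right) \left(- \frac{5}{2}\right)} = \frac{1}{-18 - \left(-90\right) \left(- \frac{5}{2}\right)} = \frac{1}{-18 - 225} = \frac{1}{-243} = - \frac{1}{243}$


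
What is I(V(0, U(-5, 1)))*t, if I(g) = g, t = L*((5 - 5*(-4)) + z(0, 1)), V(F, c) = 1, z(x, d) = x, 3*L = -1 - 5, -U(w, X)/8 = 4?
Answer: -50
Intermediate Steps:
U(w, X) = -32 (U(w, X) = -8*4 = -32)
L = -2 (L = (-1 - 5)/3 = (⅓)*(-6) = -2)
t = -50 (t = -2*((5 - 5*(-4)) + 0) = -2*((5 + 20) + 0) = -2*(25 + 0) = -2*25 = -50)
I(V(0, U(-5, 1)))*t = 1*(-50) = -50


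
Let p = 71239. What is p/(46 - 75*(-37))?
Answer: 10177/403 ≈ 25.253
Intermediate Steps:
p/(46 - 75*(-37)) = 71239/(46 - 75*(-37)) = 71239/(46 + 2775) = 71239/2821 = 71239*(1/2821) = 10177/403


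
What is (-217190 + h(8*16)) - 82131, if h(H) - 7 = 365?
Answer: -298949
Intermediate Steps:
h(H) = 372 (h(H) = 7 + 365 = 372)
(-217190 + h(8*16)) - 82131 = (-217190 + 372) - 82131 = -216818 - 82131 = -298949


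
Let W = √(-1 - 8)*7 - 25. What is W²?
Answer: 184 - 1050*I ≈ 184.0 - 1050.0*I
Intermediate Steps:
W = -25 + 21*I (W = √(-9)*7 - 25 = (3*I)*7 - 25 = 21*I - 25 = -25 + 21*I ≈ -25.0 + 21.0*I)
W² = (-25 + 21*I)²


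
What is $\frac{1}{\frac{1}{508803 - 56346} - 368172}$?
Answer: $- \frac{452457}{166581998603} \approx -2.7161 \cdot 10^{-6}$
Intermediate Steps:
$\frac{1}{\frac{1}{508803 - 56346} - 368172} = \frac{1}{\frac{1}{452457} - 368172} = \frac{1}{- \frac{166581998603}{452457}} = - \frac{452457}{166581998603}$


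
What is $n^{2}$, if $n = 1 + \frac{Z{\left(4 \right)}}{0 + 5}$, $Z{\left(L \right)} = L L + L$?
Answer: $25$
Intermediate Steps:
$Z{\left(L \right)} = L + L^{2}$ ($Z{\left(L \right)} = L^{2} + L = L + L^{2}$)
$n = 5$ ($n = 1 + \frac{4 \left(1 + 4\right)}{0 + 5} = 1 + \frac{4 \cdot 5}{5} = 1 + 20 \cdot \frac{1}{5} = 1 + 4 = 5$)
$n^{2} = 5^{2} = 25$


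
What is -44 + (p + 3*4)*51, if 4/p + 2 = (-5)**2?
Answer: 13268/23 ≈ 576.87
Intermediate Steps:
p = 4/23 (p = 4/(-2 + (-5)**2) = 4/(-2 + 25) = 4/23 ≈ 0.17391)
-44 + (p + 3*4)*51 = -44 + (4/23 + 3*4)*51 = -44 + (4/23 + 12)*51 = -44 + (280/23)*51 = -44 + 14280/23 = 13268/23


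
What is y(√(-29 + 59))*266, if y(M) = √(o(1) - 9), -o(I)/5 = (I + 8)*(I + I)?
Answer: 798*I*√11 ≈ 2646.7*I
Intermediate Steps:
o(I) = -10*I*(8 + I) (o(I) = -5*(I + 8)*(I + I) = -5*(8 + I)*2*I = -10*I*(8 + I))
y(M) = 3*I*√11 (y(M) = √(-10*1*(8 + 1) - 9) = √(-10*1*9 - 9) = √(-90 - 9) = √(-99) = 3*I*√11)
y(√(-29 + 59))*266 = (3*I*√11)*266 = 798*I*√11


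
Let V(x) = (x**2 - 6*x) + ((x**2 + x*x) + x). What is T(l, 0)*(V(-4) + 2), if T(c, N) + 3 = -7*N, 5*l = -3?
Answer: -210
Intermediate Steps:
l = -3/5 (l = (1/5)*(-3) = -3/5 ≈ -0.60000)
T(c, N) = -3 - 7*N
V(x) = -5*x + 3*x**2 (V(x) = (x**2 - 6*x) + ((x**2 + x**2) + x) = (x**2 - 6*x) + (2*x**2 + x) = (x**2 - 6*x) + (x + 2*x**2) = -5*x + 3*x**2)
T(l, 0)*(V(-4) + 2) = (-3 - 7*0)*(-4*(-5 + 3*(-4)) + 2) = (-3 + 0)*(-4*(-5 - 12) + 2) = -3*(-4*(-17) + 2) = -3*(68 + 2) = -3*70 = -210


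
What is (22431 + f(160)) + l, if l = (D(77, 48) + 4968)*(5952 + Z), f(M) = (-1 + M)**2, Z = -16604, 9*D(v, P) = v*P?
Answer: -171737536/3 ≈ -5.7246e+7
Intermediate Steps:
D(v, P) = P*v/9 (D(v, P) = (v*P)/9 = (P*v)/9 = P*v/9)
l = -171880672/3 (l = ((1/9)*48*77 + 4968)*(5952 - 16604) = (1232/3 + 4968)*(-10652) = (16136/3)*(-10652) = -171880672/3 ≈ -5.7294e+7)
(22431 + f(160)) + l = (22431 + (-1 + 160)**2) - 171880672/3 = (22431 + 159**2) - 171880672/3 = (22431 + 25281) - 171880672/3 = 47712 - 171880672/3 = -171737536/3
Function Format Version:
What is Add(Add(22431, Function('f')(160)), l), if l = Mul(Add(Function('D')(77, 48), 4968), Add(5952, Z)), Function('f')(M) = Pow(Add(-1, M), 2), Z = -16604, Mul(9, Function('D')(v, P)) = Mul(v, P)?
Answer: Rational(-171737536, 3) ≈ -5.7246e+7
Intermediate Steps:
Function('D')(v, P) = Mul(Rational(1, 9), P, v) (Function('D')(v, P) = Mul(Rational(1, 9), Mul(v, P)) = Mul(Rational(1, 9), Mul(P, v)) = Mul(Rational(1, 9), P, v))
l = Rational(-171880672, 3) (l = Mul(Add(Mul(Rational(1, 9), 48, 77), 4968), Add(5952, -16604)) = Mul(Add(Rational(1232, 3), 4968), -10652) = Mul(Rational(16136, 3), -10652) = Rational(-171880672, 3) ≈ -5.7294e+7)
Add(Add(22431, Function('f')(160)), l) = Add(Add(22431, Pow(Add(-1, 160), 2)), Rational(-171880672, 3)) = Add(Add(22431, Pow(159, 2)), Rational(-171880672, 3)) = Add(Add(22431, 25281), Rational(-171880672, 3)) = Add(47712, Rational(-171880672, 3)) = Rational(-171737536, 3)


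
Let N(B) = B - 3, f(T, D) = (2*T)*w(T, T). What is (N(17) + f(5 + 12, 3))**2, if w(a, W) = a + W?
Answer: 1368900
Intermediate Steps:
w(a, W) = W + a
f(T, D) = 4*T**2 (f(T, D) = (2*T)*(T + T) = (2*T)*(2*T) = 4*T**2)
N(B) = -3 + B
(N(17) + f(5 + 12, 3))**2 = ((-3 + 17) + 4*(5 + 12)**2)**2 = (14 + 4*17**2)**2 = (14 + 4*289)**2 = (14 + 1156)**2 = 1170**2 = 1368900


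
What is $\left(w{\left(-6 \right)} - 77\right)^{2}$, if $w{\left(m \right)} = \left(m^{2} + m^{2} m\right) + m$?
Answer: $69169$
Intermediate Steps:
$w{\left(m \right)} = m + m^{2} + m^{3}$ ($w{\left(m \right)} = \left(m^{2} + m^{3}\right) + m = m + m^{2} + m^{3}$)
$\left(w{\left(-6 \right)} - 77\right)^{2} = \left(- 6 \left(1 - 6 + \left(-6\right)^{2}\right) - 77\right)^{2} = \left(- 6 \left(1 - 6 + 36\right) - 77\right)^{2} = \left(\left(-6\right) 31 - 77\right)^{2} = \left(-186 - 77\right)^{2} = \left(-263\right)^{2} = 69169$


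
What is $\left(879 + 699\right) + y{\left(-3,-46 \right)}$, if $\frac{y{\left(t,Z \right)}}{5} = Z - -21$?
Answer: $1453$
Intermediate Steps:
$y{\left(t,Z \right)} = 105 + 5 Z$ ($y{\left(t,Z \right)} = 5 \left(Z - -21\right) = 5 \left(Z + 21\right) = 5 \left(21 + Z\right) = 105 + 5 Z$)
$\left(879 + 699\right) + y{\left(-3,-46 \right)} = \left(879 + 699\right) + \left(105 + 5 \left(-46\right)\right) = 1578 + \left(105 - 230\right) = 1578 - 125 = 1453$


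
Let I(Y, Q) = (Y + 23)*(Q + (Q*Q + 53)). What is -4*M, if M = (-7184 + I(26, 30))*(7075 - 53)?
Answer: -1151130504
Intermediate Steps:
I(Y, Q) = (23 + Y)*(53 + Q + Q²) (I(Y, Q) = (23 + Y)*(Q + (Q² + 53)) = (23 + Y)*(Q + (53 + Q²)) = (23 + Y)*(53 + Q + Q²))
M = 287782626 (M = (-7184 + (1219 + 23*30 + 23*30² + 53*26 + 30*26 + 26*30²))*(7075 - 53) = (-7184 + (1219 + 690 + 23*900 + 1378 + 780 + 26*900))*7022 = (-7184 + (1219 + 690 + 20700 + 1378 + 780 + 23400))*7022 = (-7184 + 48167)*7022 = 40983*7022 = 287782626)
-4*M = -4*287782626 = -1151130504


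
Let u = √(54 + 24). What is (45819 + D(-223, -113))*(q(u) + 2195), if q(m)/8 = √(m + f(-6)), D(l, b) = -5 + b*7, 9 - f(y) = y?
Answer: 98825485 + 360184*√(15 + √78) ≈ 1.0058e+8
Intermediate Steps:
f(y) = 9 - y
u = √78 ≈ 8.8318
D(l, b) = -5 + 7*b
q(m) = 8*√(15 + m) (q(m) = 8*√(m + (9 - 1*(-6))) = 8*√(m + (9 + 6)) = 8*√(m + 15) = 8*√(15 + m))
(45819 + D(-223, -113))*(q(u) + 2195) = (45819 + (-5 + 7*(-113)))*(8*√(15 + √78) + 2195) = (45819 + (-5 - 791))*(2195 + 8*√(15 + √78)) = (45819 - 796)*(2195 + 8*√(15 + √78)) = 45023*(2195 + 8*√(15 + √78)) = 98825485 + 360184*√(15 + √78)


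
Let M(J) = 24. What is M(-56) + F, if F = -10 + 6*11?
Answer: 80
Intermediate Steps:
F = 56 (F = -10 + 66 = 56)
M(-56) + F = 24 + 56 = 80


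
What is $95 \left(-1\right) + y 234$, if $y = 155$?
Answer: $36175$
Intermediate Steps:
$95 \left(-1\right) + y 234 = 95 \left(-1\right) + 155 \cdot 234 = -95 + 36270 = 36175$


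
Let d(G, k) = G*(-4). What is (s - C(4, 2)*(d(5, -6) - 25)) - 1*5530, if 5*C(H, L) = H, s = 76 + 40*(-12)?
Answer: -5898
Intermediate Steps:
d(G, k) = -4*G
s = -404 (s = 76 - 480 = -404)
C(H, L) = H/5
(s - C(4, 2)*(d(5, -6) - 25)) - 1*5530 = (-404 - (⅕)*4*(-4*5 - 25)) - 1*5530 = (-404 - 4*(-20 - 25)/5) - 5530 = (-404 - 4*(-45)/5) - 5530 = (-404 - 1*(-36)) - 5530 = (-404 + 36) - 5530 = -368 - 5530 = -5898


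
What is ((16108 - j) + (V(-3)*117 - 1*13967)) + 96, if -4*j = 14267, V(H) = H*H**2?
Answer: 10579/4 ≈ 2644.8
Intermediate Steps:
V(H) = H**3
j = -14267/4 (j = -1/4*14267 = -14267/4 ≈ -3566.8)
((16108 - j) + (V(-3)*117 - 1*13967)) + 96 = ((16108 - 1*(-14267/4)) + ((-3)**3*117 - 1*13967)) + 96 = ((16108 + 14267/4) + (-27*117 - 13967)) + 96 = (78699/4 + (-3159 - 13967)) + 96 = (78699/4 - 17126) + 96 = 10195/4 + 96 = 10579/4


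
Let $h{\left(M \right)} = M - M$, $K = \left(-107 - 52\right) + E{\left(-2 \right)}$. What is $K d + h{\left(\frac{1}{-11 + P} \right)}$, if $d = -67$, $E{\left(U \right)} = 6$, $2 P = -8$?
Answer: $10251$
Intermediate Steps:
$P = -4$ ($P = \frac{1}{2} \left(-8\right) = -4$)
$K = -153$ ($K = \left(-107 - 52\right) + 6 = -159 + 6 = -153$)
$h{\left(M \right)} = 0$
$K d + h{\left(\frac{1}{-11 + P} \right)} = \left(-153\right) \left(-67\right) + 0 = 10251 + 0 = 10251$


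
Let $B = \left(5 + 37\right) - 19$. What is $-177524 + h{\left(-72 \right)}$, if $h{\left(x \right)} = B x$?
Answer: $-179180$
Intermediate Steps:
$B = 23$ ($B = 42 - 19 = 23$)
$h{\left(x \right)} = 23 x$
$-177524 + h{\left(-72 \right)} = -177524 + 23 \left(-72\right) = -177524 - 1656 = -179180$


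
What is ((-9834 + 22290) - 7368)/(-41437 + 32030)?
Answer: -5088/9407 ≈ -0.54087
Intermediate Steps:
((-9834 + 22290) - 7368)/(-41437 + 32030) = (12456 - 7368)/(-9407) = 5088*(-1/9407) = -5088/9407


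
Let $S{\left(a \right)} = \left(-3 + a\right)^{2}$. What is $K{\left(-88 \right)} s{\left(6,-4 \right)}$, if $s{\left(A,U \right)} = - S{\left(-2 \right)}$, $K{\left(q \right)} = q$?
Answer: $2200$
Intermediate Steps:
$s{\left(A,U \right)} = -25$ ($s{\left(A,U \right)} = - \left(-3 - 2\right)^{2} = - \left(-5\right)^{2} = \left(-1\right) 25 = -25$)
$K{\left(-88 \right)} s{\left(6,-4 \right)} = \left(-88\right) \left(-25\right) = 2200$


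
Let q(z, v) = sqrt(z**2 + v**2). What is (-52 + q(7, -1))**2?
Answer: 2754 - 520*sqrt(2) ≈ 2018.6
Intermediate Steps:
q(z, v) = sqrt(v**2 + z**2)
(-52 + q(7, -1))**2 = (-52 + sqrt((-1)**2 + 7**2))**2 = (-52 + sqrt(1 + 49))**2 = (-52 + sqrt(50))**2 = (-52 + 5*sqrt(2))**2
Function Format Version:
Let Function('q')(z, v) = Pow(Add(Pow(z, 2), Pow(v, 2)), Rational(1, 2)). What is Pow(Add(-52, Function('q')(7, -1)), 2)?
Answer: Add(2754, Mul(-520, Pow(2, Rational(1, 2)))) ≈ 2018.6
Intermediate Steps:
Function('q')(z, v) = Pow(Add(Pow(v, 2), Pow(z, 2)), Rational(1, 2))
Pow(Add(-52, Function('q')(7, -1)), 2) = Pow(Add(-52, Pow(Add(Pow(-1, 2), Pow(7, 2)), Rational(1, 2))), 2) = Pow(Add(-52, Pow(Add(1, 49), Rational(1, 2))), 2) = Pow(Add(-52, Pow(50, Rational(1, 2))), 2) = Pow(Add(-52, Mul(5, Pow(2, Rational(1, 2)))), 2)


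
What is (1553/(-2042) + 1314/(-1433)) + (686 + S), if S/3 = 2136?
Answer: 20753454847/2926186 ≈ 7092.3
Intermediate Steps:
S = 6408 (S = 3*2136 = 6408)
(1553/(-2042) + 1314/(-1433)) + (686 + S) = (1553/(-2042) + 1314/(-1433)) + (686 + 6408) = (1553*(-1/2042) + 1314*(-1/1433)) + 7094 = (-1553/2042 - 1314/1433) + 7094 = -4908637/2926186 + 7094 = 20753454847/2926186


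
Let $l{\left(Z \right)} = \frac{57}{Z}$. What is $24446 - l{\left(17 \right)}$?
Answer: $\frac{415525}{17} \approx 24443.0$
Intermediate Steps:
$24446 - l{\left(17 \right)} = 24446 - \frac{57}{17} = \frac{415525}{17}$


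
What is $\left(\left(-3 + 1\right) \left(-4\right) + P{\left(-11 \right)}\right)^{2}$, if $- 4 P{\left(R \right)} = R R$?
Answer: $\frac{7921}{16} \approx 495.06$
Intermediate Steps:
$P{\left(R \right)} = - \frac{R^{2}}{4}$ ($P{\left(R \right)} = - \frac{R R}{4} = - \frac{R^{2}}{4}$)
$\left(\left(-3 + 1\right) \left(-4\right) + P{\left(-11 \right)}\right)^{2} = \left(\left(-3 + 1\right) \left(-4\right) - \frac{\left(-11\right)^{2}}{4}\right)^{2} = \left(\left(-2\right) \left(-4\right) - \frac{121}{4}\right)^{2} = \left(8 - \frac{121}{4}\right)^{2} = \left(- \frac{89}{4}\right)^{2} = \frac{7921}{16}$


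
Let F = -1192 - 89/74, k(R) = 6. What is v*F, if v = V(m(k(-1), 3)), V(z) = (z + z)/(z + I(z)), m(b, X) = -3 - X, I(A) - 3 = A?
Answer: -176594/111 ≈ -1590.9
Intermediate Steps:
I(A) = 3 + A
V(z) = 2*z/(3 + 2*z) (V(z) = (z + z)/(z + (3 + z)) = (2*z)/(3 + 2*z) = 2*z/(3 + 2*z))
v = 4/3 (v = 2*(-3 - 1*3)/(3 + 2*(-3 - 1*3)) = 2*(-3 - 3)/(3 + 2*(-3 - 3)) = 2*(-6)/(3 + 2*(-6)) = 2*(-6)/(3 - 12) = 2*(-6)/(-9) = 2*(-6)*(-⅑) = 4/3 ≈ 1.3333)
F = -88297/74 (F = -1192 - 89/74 = -88297/74 ≈ -1193.2)
v*F = (4/3)*(-88297/74) = -176594/111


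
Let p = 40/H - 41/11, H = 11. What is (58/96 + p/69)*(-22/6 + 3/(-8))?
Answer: -710137/291456 ≈ -2.4365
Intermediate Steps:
p = -1/11 (p = 40/11 - 41/11 = -1/11 ≈ -0.090909)
(58/96 + p/69)*(-22/6 + 3/(-8)) = (58/96 - 1/11/69)*(-22/6 + 3/(-8)) = (58*(1/96) - 1/11*1/69)*(-22*1/6 + 3*(-1/8)) = (29/48 - 1/759)*(-11/3 - 3/8) = (7321/12144)*(-97/24) = -710137/291456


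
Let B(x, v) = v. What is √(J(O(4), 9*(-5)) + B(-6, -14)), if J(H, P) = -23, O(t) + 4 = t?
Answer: I*√37 ≈ 6.0828*I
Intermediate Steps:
O(t) = -4 + t
√(J(O(4), 9*(-5)) + B(-6, -14)) = √(-23 - 14) = √(-37) = I*√37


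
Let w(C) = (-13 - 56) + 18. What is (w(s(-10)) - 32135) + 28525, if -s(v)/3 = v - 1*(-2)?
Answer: -3661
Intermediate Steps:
s(v) = -6 - 3*v (s(v) = -3*(v - 1*(-2)) = -3*(v + 2) = -3*(2 + v) = -6 - 3*v)
w(C) = -51 (w(C) = -69 + 18 = -51)
(w(s(-10)) - 32135) + 28525 = (-51 - 32135) + 28525 = -32186 + 28525 = -3661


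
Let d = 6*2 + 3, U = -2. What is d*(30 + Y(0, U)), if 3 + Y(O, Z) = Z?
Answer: 375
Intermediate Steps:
Y(O, Z) = -3 + Z
d = 15 (d = 12 + 3 = 15)
d*(30 + Y(0, U)) = 15*(30 + (-3 - 2)) = 15*(30 - 5) = 15*25 = 375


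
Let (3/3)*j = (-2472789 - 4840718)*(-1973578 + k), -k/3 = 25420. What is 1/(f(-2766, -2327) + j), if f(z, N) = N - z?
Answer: 1/14991504562305 ≈ 6.6704e-14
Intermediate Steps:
k = -76260 (k = -3*25420 = -76260)
j = 14991504561866 (j = (-2472789 - 4840718)*(-1973578 - 76260) = -7313507*(-2049838) = 14991504561866)
1/(f(-2766, -2327) + j) = 1/((-2327 - 1*(-2766)) + 14991504561866) = 1/((-2327 + 2766) + 14991504561866) = 1/(439 + 14991504561866) = 1/14991504562305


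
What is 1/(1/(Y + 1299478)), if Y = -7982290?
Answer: -6682812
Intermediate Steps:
1/(1/(Y + 1299478)) = 1/(1/(-7982290 + 1299478)) = 1/(1/(-6682812)) = 1/(-1/6682812) = -6682812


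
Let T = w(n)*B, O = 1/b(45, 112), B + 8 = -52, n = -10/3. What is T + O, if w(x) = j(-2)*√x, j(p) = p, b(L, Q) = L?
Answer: 1/45 + 40*I*√30 ≈ 0.022222 + 219.09*I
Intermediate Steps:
n = -10/3 (n = -10*⅓ = -10/3 ≈ -3.3333)
B = -60 (B = -8 - 52 = -60)
w(x) = -2*√x
O = 1/45 ≈ 0.022222
T = 40*I*√30 (T = -2*I*√30/3*(-60) = 40*I*√30 ≈ 219.09*I)
T + O = 40*I*√30 + 1/45 = 1/45 + 40*I*√30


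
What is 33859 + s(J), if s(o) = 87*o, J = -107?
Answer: 24550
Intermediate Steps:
33859 + s(J) = 33859 + 87*(-107) = 33859 - 9309 = 24550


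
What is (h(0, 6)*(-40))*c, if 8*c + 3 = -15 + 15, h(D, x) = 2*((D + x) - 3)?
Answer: 90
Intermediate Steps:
h(D, x) = -6 + 2*D + 2*x (h(D, x) = 2*(-3 + D + x) = -6 + 2*D + 2*x)
c = -3/8 (c = -3/8 + (-15 + 15)/8 = -3/8 + (⅛)*0 = -3/8 + 0 = -3/8 ≈ -0.37500)
(h(0, 6)*(-40))*c = ((-6 + 2*0 + 2*6)*(-40))*(-3/8) = ((-6 + 0 + 12)*(-40))*(-3/8) = (6*(-40))*(-3/8) = -240*(-3/8) = 90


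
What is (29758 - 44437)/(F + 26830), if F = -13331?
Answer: -14679/13499 ≈ -1.0874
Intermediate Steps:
(29758 - 44437)/(F + 26830) = (29758 - 44437)/(-13331 + 26830) = -14679/13499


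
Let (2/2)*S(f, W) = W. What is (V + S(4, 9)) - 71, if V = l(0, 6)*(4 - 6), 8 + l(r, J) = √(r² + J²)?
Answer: -58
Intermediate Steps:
S(f, W) = W
l(r, J) = -8 + √(J² + r²) (l(r, J) = -8 + √(r² + J²) = -8 + √(J² + r²))
V = 4 (V = (-8 + √(6² + 0²))*(4 - 6) = (-8 + √(36 + 0))*(-2) = (-8 + √36)*(-2) = (-8 + 6)*(-2) = -2*(-2) = 4)
(V + S(4, 9)) - 71 = (4 + 9) - 71 = 13 - 71 = -58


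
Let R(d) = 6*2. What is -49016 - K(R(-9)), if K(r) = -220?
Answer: -48796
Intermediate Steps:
R(d) = 12
-49016 - K(R(-9)) = -49016 - 1*(-220) = -49016 + 220 = -48796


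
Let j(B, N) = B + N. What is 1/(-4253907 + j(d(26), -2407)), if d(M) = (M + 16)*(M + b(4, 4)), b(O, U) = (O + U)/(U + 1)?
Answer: -5/21275774 ≈ -2.3501e-7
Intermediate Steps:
b(O, U) = (O + U)/(1 + U)
d(M) = (16 + M)*(8/5 + M) (d(M) = (M + 16)*(M + (4 + 4)/(1 + 4)) = (16 + M)*(M + 8/5) = (16 + M)*(8/5 + M))
1/(-4253907 + j(d(26), -2407)) = 1/(-4253907 + ((128/5 + 26² + (88/5)*26) - 2407)) = 1/(-4253907 + ((128/5 + 676 + 2288/5) - 2407)) = 1/(-4253907 + (5796/5 - 2407)) = 1/(-4253907 - 6239/5) = 1/(-21275774/5) = -5/21275774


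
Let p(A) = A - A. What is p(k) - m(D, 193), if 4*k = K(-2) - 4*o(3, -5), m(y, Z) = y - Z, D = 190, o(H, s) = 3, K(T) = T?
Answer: 3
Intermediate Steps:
k = -7/2 (k = (-2 - 4*3)/4 = (-2 - 12)/4 = (1/4)*(-14) = -7/2 ≈ -3.5000)
p(A) = 0
p(k) - m(D, 193) = 0 - (190 - 1*193) = 0 - (190 - 193) = 0 - 1*(-3) = 0 + 3 = 3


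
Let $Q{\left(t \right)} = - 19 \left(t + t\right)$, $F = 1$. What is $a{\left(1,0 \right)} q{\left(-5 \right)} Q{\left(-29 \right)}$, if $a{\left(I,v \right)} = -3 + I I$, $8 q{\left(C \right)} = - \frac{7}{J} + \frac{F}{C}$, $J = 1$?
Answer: $\frac{9918}{5} \approx 1983.6$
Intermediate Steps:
$q{\left(C \right)} = - \frac{7}{8} + \frac{1}{8 C}$ ($q{\left(C \right)} = \frac{- \frac{7}{1} + 1 \frac{1}{C}}{8} = \frac{\left(-7\right) 1 + \frac{1}{C}}{8} = \frac{-7 + \frac{1}{C}}{8} = - \frac{7}{8} + \frac{1}{8 C}$)
$Q{\left(t \right)} = - 38 t$ ($Q{\left(t \right)} = - 19 \cdot 2 t = - 38 t$)
$a{\left(I,v \right)} = -3 + I^{2}$
$a{\left(1,0 \right)} q{\left(-5 \right)} Q{\left(-29 \right)} = \left(-3 + 1^{2}\right) \frac{1 - -35}{8 \left(-5\right)} \left(\left(-38\right) \left(-29\right)\right) = \left(-3 + 1\right) \frac{1}{8} \left(- \frac{1}{5}\right) \left(1 + 35\right) 1102 = - 2 \cdot \frac{1}{8} \left(- \frac{1}{5}\right) 36 \cdot 1102 = \left(-2\right) \left(- \frac{9}{10}\right) 1102 = \frac{9}{5} \cdot 1102 = \frac{9918}{5}$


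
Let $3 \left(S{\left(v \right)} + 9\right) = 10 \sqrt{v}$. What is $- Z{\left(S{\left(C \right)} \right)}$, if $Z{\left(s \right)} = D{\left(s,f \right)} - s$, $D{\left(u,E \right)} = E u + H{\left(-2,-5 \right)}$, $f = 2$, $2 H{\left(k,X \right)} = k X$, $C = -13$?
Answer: $4 - \frac{10 i \sqrt{13}}{3} \approx 4.0 - 12.019 i$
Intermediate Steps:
$H{\left(k,X \right)} = \frac{X k}{2}$ ($H{\left(k,X \right)} = \frac{k X}{2} = \frac{X k}{2}$)
$S{\left(v \right)} = -9 + \frac{10 \sqrt{v}}{3}$
$D{\left(u,E \right)} = 5 + E u$ ($D{\left(u,E \right)} = E u + \frac{1}{2} \left(-5\right) \left(-2\right) = E u + 5 = 5 + E u$)
$Z{\left(s \right)} = 5 + s$ ($Z{\left(s \right)} = \left(5 + 2 s\right) - s = 5 + s$)
$- Z{\left(S{\left(C \right)} \right)} = - (5 - \left(9 - \frac{10 \sqrt{-13}}{3}\right)) = - (5 - \left(9 - \frac{10 i \sqrt{13}}{3}\right)) = - (-4 + \frac{10 i \sqrt{13}}{3}) = 4 - \frac{10 i \sqrt{13}}{3}$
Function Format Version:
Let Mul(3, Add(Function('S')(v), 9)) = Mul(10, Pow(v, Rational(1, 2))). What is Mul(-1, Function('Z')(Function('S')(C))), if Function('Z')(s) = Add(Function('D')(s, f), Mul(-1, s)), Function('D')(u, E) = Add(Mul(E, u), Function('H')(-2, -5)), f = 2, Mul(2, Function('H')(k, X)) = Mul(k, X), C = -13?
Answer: Add(4, Mul(Rational(-10, 3), I, Pow(13, Rational(1, 2)))) ≈ Add(4.0000, Mul(-12.019, I))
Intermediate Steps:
Function('H')(k, X) = Mul(Rational(1, 2), X, k) (Function('H')(k, X) = Mul(Rational(1, 2), Mul(k, X)) = Mul(Rational(1, 2), Mul(X, k)) = Mul(Rational(1, 2), X, k))
Function('S')(v) = Add(-9, Mul(Rational(10, 3), Pow(v, Rational(1, 2)))) (Function('S')(v) = Add(-9, Mul(Rational(1, 3), Mul(10, Pow(v, Rational(1, 2))))) = Add(-9, Mul(Rational(10, 3), Pow(v, Rational(1, 2)))))
Function('D')(u, E) = Add(5, Mul(E, u)) (Function('D')(u, E) = Add(Mul(E, u), Mul(Rational(1, 2), -5, -2)) = Add(Mul(E, u), 5) = Add(5, Mul(E, u)))
Function('Z')(s) = Add(5, s) (Function('Z')(s) = Add(Add(5, Mul(2, s)), Mul(-1, s)) = Add(5, s))
Mul(-1, Function('Z')(Function('S')(C))) = Mul(-1, Add(5, Add(-9, Mul(Rational(10, 3), Pow(-13, Rational(1, 2)))))) = Mul(-1, Add(5, Add(-9, Mul(Rational(10, 3), Mul(I, Pow(13, Rational(1, 2))))))) = Mul(-1, Add(5, Add(-9, Mul(Rational(10, 3), I, Pow(13, Rational(1, 2)))))) = Mul(-1, Add(-4, Mul(Rational(10, 3), I, Pow(13, Rational(1, 2))))) = Add(4, Mul(Rational(-10, 3), I, Pow(13, Rational(1, 2))))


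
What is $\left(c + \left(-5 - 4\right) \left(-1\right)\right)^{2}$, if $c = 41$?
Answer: $2500$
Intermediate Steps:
$\left(c + \left(-5 - 4\right) \left(-1\right)\right)^{2} = \left(41 + \left(-5 - 4\right) \left(-1\right)\right)^{2} = \left(41 - -9\right)^{2} = \left(41 + 9\right)^{2} = 50^{2} = 2500$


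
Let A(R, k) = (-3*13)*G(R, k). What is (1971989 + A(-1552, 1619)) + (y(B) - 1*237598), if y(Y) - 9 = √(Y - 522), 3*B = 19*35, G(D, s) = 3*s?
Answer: 1544977 + I*√2703/3 ≈ 1.545e+6 + 17.33*I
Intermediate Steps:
A(R, k) = -117*k (A(R, k) = (-3*13)*(3*k) = -117*k)
B = 665/3 (B = (19*35)/3 = (⅓)*665 = 665/3 ≈ 221.67)
y(Y) = 9 + √(-522 + Y) (y(Y) = 9 + √(Y - 522) = 9 + √(-522 + Y))
(1971989 + A(-1552, 1619)) + (y(B) - 1*237598) = (1971989 - 117*1619) + ((9 + √(-522 + 665/3)) - 1*237598) = (1971989 - 189423) + ((9 + √(-901/3)) - 237598) = 1782566 + ((9 + I*√2703/3) - 237598) = 1782566 + (-237589 + I*√2703/3) = 1544977 + I*√2703/3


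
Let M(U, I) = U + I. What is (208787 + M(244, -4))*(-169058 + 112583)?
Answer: -11804799825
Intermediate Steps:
M(U, I) = I + U
(208787 + M(244, -4))*(-169058 + 112583) = (208787 + (-4 + 244))*(-169058 + 112583) = (208787 + 240)*(-56475) = 209027*(-56475) = -11804799825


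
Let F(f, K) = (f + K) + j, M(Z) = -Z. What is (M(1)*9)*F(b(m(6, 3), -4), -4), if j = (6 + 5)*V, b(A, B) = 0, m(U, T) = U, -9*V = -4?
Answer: -8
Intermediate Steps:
V = 4/9 (V = -1/9*(-4) = 4/9 ≈ 0.44444)
j = 44/9 (j = (6 + 5)*(4/9) = 11*(4/9) = 44/9 ≈ 4.8889)
F(f, K) = 44/9 + K + f (F(f, K) = (f + K) + 44/9 = (K + f) + 44/9 = 44/9 + K + f)
(M(1)*9)*F(b(m(6, 3), -4), -4) = (-1*1*9)*(44/9 - 4 + 0) = -1*9*(8/9) = -9*8/9 = -8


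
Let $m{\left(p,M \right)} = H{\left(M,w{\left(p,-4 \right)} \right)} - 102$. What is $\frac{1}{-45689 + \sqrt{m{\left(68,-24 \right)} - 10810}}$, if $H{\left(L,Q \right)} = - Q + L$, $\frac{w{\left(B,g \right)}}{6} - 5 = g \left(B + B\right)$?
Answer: $- \frac{45689}{2087492423} - \frac{i \sqrt{7702}}{2087492423} \approx -2.1887 \cdot 10^{-5} - 4.2041 \cdot 10^{-8} i$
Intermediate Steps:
$w{\left(B,g \right)} = 30 + 12 B g$ ($w{\left(B,g \right)} = 30 + 6 g \left(B + B\right) = 30 + 6 g 2 B = 30 + 6 \cdot 2 B g = 30 + 12 B g$)
$H{\left(L,Q \right)} = L - Q$
$m{\left(p,M \right)} = -132 + M + 48 p$ ($m{\left(p,M \right)} = \left(M - \left(30 + 12 p \left(-4\right)\right)\right) - 102 = \left(M - \left(30 - 48 p\right)\right) - 102 = \left(M + \left(-30 + 48 p\right)\right) - 102 = \left(-30 + M + 48 p\right) - 102 = -132 + M + 48 p$)
$\frac{1}{-45689 + \sqrt{m{\left(68,-24 \right)} - 10810}} = \frac{1}{-45689 + \sqrt{\left(-132 - 24 + 48 \cdot 68\right) - 10810}} = \frac{1}{-45689 + \sqrt{\left(-132 - 24 + 3264\right) - 10810}} = \frac{1}{-45689 + \sqrt{3108 - 10810}} = \frac{1}{-45689 + \sqrt{-7702}} = \frac{1}{-45689 + i \sqrt{7702}}$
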